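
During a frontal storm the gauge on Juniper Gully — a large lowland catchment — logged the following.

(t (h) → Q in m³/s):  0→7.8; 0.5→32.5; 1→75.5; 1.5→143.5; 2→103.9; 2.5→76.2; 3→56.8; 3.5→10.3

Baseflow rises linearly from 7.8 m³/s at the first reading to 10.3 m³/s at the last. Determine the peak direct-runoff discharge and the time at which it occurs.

Q_p = 134.63 m³/s at t = 1.5 h

Subtracting baseflow gives direct-runoff ordinates: 0.00, 24.34, 66.99, 134.63, 94.67, 66.61, 46.86, 0.00 m³/s.
The maximum is 134.63 m³/s, occurring at the reading for t = 1.5 h.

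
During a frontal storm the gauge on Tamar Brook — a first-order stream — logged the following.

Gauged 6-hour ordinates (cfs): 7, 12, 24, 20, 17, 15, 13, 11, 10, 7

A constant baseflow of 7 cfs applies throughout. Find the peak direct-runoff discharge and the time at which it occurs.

Subtracting baseflow gives direct-runoff ordinates: 0.0, 5.0, 17.0, 13.0, 10.0, 8.0, 6.0, 4.0, 3.0, 0.0 cfs.
The maximum is 17.0 cfs, occurring at the reading for t = 12 h.

Q_p = 17.0 cfs at t = 12 h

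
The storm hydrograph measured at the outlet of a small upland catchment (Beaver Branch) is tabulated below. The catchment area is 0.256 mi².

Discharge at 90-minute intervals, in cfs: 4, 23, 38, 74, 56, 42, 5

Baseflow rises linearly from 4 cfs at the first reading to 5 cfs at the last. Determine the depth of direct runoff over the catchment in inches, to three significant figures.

d ≈ 1.91 in

Direct runoff: 0.00, 18.83, 33.67, 69.50, 51.33, 37.17, 0.00 cfs; ΣQ_DR = 210.5 cfs.
V = ΣQ_DR · Δt = 210.5 × 5400 s = 1.137 × 10^6 ft³.
Over A = 0.256 mi², depth = V / A = 1.91 in.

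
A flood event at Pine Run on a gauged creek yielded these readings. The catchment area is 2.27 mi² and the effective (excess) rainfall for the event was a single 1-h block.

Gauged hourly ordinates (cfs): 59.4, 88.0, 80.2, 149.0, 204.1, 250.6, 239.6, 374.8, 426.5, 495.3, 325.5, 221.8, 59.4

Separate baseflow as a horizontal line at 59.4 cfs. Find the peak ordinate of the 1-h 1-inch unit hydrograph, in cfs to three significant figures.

U_p ≈ 290 cfs

Direct runoff: 0.0, 28.6, 20.8, 89.6, 144.7, 191.2, 180.2, 315.4, 367.1, 435.9, 266.1, 162.4, 0.0 cfs; ΣQ_DR = 2202 cfs, peak = 435.9 cfs.
Runoff depth d = ΣQ_DR·Δt / A = 2202 × 3600 / (2.27 mi²) = 1.503 in.
The 1-inch UH is the DRH scaled by (1 in)/d, so U_p = 435.9 × 1/1.503 = 290 cfs.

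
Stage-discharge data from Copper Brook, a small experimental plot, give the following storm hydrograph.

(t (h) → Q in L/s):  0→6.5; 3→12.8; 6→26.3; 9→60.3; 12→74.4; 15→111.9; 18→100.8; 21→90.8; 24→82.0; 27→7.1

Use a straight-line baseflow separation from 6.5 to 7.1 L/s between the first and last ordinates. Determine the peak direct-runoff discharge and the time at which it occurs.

Q_p = 105.07 L/s at t = 15 h

Subtracting baseflow gives direct-runoff ordinates: 0.00, 6.23, 19.67, 53.60, 67.63, 105.07, 93.90, 83.83, 74.97, 0.00 L/s.
The maximum is 105.07 L/s, occurring at the reading for t = 15 h.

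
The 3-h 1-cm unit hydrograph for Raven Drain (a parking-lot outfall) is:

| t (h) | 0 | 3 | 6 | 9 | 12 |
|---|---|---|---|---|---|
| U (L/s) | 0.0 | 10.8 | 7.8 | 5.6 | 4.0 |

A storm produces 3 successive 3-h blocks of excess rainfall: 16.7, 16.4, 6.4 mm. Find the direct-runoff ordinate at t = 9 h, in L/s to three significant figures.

Q ≈ 29.1 L/s

By discrete convolution, Q_j = Σ (P_i / 10 mm) · U_{j−i}.
At t = 9 h (j=3): Q = (16.7/10)·5.6 + (16.4/10)·7.8 + (6.4/10)·10.8 = 29.1 L/s.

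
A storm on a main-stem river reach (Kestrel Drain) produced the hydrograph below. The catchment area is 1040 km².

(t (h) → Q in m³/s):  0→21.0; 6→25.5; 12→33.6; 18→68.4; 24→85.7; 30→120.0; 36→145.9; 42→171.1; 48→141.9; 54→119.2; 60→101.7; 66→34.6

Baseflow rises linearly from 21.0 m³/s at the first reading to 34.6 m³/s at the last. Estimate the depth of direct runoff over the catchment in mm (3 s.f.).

Direct runoff: 0.00, 3.26, 10.13, 43.69, 59.75, 92.82, 117.48, 141.45, 111.01, 87.07, 68.34, 0.00 m³/s; ΣQ_DR = 735.0 m³/s.
V = ΣQ_DR · Δt = 735.0 × 21600 s = 1.588 × 10^7 m³.
Over A = 1040 km², depth = V / A = 15.3 mm.

d ≈ 15.3 mm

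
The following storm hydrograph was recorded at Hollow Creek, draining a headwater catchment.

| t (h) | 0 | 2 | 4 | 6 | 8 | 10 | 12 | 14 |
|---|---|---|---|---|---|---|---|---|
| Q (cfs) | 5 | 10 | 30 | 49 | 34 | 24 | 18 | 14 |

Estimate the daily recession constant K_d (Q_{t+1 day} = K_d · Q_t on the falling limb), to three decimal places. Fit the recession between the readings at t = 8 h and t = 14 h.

Between t = 8 h and t = 14 h the flow falls from 34 to 14 cfs over 3×2 h = 6 h.
Per-interval ratio K = (14/34)^(1/3) = 0.7440; K_d = K^(24/2) = 0.029.

K_d ≈ 0.029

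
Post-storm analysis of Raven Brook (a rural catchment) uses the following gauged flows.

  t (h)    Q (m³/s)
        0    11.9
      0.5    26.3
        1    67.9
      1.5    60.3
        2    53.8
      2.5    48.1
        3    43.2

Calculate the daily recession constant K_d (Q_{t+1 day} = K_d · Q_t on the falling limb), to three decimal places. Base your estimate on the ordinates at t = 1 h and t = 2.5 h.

K_d ≈ 0.004

Between t = 1 h and t = 2.5 h the flow falls from 67.9 to 48.1 m³/s over 3×0.5 h = 1.5 h.
Per-interval ratio K = (48.1/67.9)^(1/3) = 0.8914; K_d = K^(24/0.5) = 0.004.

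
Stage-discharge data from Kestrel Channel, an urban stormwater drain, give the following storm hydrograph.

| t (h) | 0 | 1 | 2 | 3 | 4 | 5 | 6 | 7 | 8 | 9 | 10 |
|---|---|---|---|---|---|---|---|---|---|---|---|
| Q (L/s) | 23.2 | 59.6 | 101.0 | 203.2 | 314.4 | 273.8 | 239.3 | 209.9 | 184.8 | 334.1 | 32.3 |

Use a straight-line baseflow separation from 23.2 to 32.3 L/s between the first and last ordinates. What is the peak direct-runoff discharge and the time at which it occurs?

Q_p = 302.71 L/s at t = 9 h

Subtracting baseflow gives direct-runoff ordinates: 0.00, 35.49, 75.98, 177.27, 287.56, 246.05, 210.64, 180.33, 154.32, 302.71, 0.00 L/s.
The maximum is 302.71 L/s, occurring at the reading for t = 9 h.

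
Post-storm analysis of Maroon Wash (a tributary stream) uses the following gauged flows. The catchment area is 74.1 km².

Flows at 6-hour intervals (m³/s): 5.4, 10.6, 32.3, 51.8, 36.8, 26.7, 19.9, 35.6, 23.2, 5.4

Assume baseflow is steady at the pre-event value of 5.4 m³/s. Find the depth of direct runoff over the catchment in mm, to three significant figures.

d ≈ 56.5 mm

Direct runoff: 0.0, 5.2, 26.9, 46.4, 31.4, 21.3, 14.5, 30.2, 17.8, 0.0 m³/s; ΣQ_DR = 193.7 m³/s.
V = ΣQ_DR · Δt = 193.7 × 21600 s = 4.184 × 10^6 m³.
Over A = 74.1 km², depth = V / A = 56.5 mm.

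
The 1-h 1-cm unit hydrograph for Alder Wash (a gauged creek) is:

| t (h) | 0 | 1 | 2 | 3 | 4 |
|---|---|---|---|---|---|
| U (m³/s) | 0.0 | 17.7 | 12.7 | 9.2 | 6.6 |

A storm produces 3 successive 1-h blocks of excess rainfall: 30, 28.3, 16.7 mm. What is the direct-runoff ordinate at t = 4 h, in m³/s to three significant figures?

By discrete convolution, Q_j = Σ (P_i / 10 mm) · U_{j−i}.
At t = 4 h (j=4): Q = (30/10)·6.6 + (28.3/10)·9.2 + (16.7/10)·12.7 = 67.0 m³/s.

Q ≈ 67.0 m³/s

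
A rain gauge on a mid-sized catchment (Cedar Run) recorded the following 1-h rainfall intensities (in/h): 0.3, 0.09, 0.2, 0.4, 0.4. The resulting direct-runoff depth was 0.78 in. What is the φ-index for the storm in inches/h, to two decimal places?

φ ≈ 0.13 in/h

Only the 4 blocks with intensity above φ contribute runoff: 0.3, 0.2, 0.4, 0.4 in/h.
Σ(I−φ)·Δt = d  ⇒  (0.3+0.2+0.4+0.4 − 4φ)·1 = 0.78
φ = (1.300 − 0.78/1) / 4 = 0.13 in/h.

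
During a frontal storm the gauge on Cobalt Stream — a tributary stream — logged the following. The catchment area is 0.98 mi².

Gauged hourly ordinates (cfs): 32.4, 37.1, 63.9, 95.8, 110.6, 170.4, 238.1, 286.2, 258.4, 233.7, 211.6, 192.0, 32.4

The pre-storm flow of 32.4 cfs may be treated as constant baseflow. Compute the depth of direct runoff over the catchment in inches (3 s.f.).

Direct runoff: 0.0, 4.7, 31.5, 63.4, 78.2, 138.0, 205.7, 253.8, 226.0, 201.3, 179.2, 159.6, 0.0 cfs; ΣQ_DR = 1541 cfs.
V = ΣQ_DR · Δt = 1541 × 3600 s = 5.549 × 10^6 ft³.
Over A = 0.98 mi², depth = V / A = 2.44 in.

d ≈ 2.44 in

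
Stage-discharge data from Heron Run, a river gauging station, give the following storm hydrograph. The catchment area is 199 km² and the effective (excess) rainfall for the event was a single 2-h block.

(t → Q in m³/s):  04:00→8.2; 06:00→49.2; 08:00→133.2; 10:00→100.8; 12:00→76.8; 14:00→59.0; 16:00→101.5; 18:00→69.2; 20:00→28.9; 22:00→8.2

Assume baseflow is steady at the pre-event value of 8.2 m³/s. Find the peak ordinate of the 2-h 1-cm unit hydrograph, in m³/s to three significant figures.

Direct runoff: 0.0, 41.0, 125.0, 92.6, 68.6, 50.8, 93.3, 61.0, 20.7, 0.0 m³/s; ΣQ_DR = 553.0 m³/s, peak = 125.0 m³/s.
Runoff depth d = ΣQ_DR·Δt / A = 553.0 × 7200 / (199 km²) = 20.01 mm.
The 1-cm UH is the DRH scaled by (10 mm)/d, so U_p = 125.0 × 10/20.01 = 62.5 m³/s.

U_p ≈ 62.5 m³/s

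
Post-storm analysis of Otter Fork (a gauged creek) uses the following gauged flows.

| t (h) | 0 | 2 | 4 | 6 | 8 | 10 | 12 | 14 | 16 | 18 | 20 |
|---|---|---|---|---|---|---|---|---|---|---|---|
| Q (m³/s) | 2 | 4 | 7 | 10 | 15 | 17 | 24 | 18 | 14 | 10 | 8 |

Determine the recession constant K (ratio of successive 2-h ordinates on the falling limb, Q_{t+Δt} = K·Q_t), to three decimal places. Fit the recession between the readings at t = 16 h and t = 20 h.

Using the recession-limb readings at t = 16 h and t = 20 h: Q falls from 14 to 8 m³/s over 2 intervals.
K = (Q₂/Q₁)^(1/2) = (8/14)^(1/2) = 0.756.

K ≈ 0.756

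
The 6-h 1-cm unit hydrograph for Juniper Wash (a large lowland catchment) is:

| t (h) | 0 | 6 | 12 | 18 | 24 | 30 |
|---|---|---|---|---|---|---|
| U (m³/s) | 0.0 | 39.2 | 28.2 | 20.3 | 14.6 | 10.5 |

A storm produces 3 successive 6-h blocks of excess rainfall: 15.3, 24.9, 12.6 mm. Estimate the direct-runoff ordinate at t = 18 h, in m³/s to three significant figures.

By discrete convolution, Q_j = Σ (P_i / 10 mm) · U_{j−i}.
At t = 18 h (j=3): Q = (15.3/10)·20.3 + (24.9/10)·28.2 + (12.6/10)·39.2 = 151 m³/s.

Q ≈ 151 m³/s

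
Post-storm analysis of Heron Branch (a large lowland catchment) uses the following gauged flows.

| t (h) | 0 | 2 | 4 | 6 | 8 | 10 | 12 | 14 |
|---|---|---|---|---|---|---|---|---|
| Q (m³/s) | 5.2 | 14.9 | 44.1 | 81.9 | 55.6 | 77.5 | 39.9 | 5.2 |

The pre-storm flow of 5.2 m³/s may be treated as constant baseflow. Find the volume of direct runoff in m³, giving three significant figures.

Direct-runoff ordinates (Q − Q_b): 0.0, 9.7, 38.9, 76.7, 50.4, 72.3, 34.7, 0.0 m³/s.
ΣQ_DR = 282.7 m³/s.
With Δt = 2 h = 7200 s, V = ΣQ_DR · Δt = 282.7 × 7200 = 2.04 × 10^6 m³.

V ≈ 2.04 × 10^6 m³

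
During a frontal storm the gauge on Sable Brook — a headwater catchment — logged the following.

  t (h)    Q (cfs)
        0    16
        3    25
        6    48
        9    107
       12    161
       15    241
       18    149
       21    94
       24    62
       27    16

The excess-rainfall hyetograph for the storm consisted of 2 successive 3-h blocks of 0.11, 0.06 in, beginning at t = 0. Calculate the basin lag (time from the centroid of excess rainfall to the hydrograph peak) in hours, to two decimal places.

Centroid of excess rainfall: t_c = Σ P_i·t̄_i / ΣP_i = 2.5588 h (block centres at 1.5, 4.5 h).
Hydrograph peak occurs at t = 15 h, so basin lag t_L = 15 − 2.5588 = 12.44 h.

t_L ≈ 12.44 h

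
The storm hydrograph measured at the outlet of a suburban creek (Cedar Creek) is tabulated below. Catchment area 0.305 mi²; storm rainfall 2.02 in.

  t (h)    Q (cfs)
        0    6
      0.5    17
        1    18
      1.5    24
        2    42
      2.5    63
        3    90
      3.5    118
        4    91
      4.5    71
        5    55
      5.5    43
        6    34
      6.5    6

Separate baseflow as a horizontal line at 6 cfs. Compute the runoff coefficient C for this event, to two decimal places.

ΣQ_DR = 594.0 cfs; V = ΣQ_DR·Δt = 1.069 × 10^6 ft³.
Runoff depth d = V / A = 1.509 in.
C = d / P = 1.509 / 2.02 = 0.75.

C ≈ 0.75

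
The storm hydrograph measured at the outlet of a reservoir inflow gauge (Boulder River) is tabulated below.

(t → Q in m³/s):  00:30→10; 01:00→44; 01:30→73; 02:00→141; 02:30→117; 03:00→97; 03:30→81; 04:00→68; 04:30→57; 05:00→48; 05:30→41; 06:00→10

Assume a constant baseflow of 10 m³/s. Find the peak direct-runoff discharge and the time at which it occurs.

Subtracting baseflow gives direct-runoff ordinates: 0.0, 34.0, 63.0, 131.0, 107.0, 87.0, 71.0, 58.0, 47.0, 38.0, 31.0, 0.0 m³/s.
The maximum is 131.0 m³/s, occurring at the reading for t = 02:00.

Q_p = 131.0 m³/s at t = 02:00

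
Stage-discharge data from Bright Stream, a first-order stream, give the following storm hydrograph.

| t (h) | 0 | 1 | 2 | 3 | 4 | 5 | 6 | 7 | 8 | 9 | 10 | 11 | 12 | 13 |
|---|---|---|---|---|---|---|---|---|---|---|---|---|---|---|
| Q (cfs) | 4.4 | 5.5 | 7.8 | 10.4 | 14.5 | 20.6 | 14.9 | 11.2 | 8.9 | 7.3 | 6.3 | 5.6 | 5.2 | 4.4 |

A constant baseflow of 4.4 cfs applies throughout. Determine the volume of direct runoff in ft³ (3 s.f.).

Direct-runoff ordinates (Q − Q_b): 0.0, 1.1, 3.4, 6.0, 10.1, 16.2, 10.5, 6.8, 4.5, 2.9, 1.9, 1.2, 0.8, 0.0 cfs.
ΣQ_DR = 65.40 cfs.
With Δt = 1 h = 3600 s, V = ΣQ_DR · Δt = 65.40 × 3600 = 2.35 × 10^5 ft³.

V ≈ 2.35 × 10^5 ft³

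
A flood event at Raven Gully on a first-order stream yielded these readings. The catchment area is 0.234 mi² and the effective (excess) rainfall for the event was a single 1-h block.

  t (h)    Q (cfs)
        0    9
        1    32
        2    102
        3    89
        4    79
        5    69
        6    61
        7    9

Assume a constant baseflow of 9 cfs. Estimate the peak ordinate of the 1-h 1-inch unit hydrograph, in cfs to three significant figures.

U_p ≈ 37.2 cfs

Direct runoff: 0.0, 23.0, 93.0, 80.0, 70.0, 60.0, 52.0, 0.0 cfs; ΣQ_DR = 378.0 cfs, peak = 93.0 cfs.
Runoff depth d = ΣQ_DR·Δt / A = 378.0 × 3600 / (0.234 mi²) = 2.503 in.
The 1-inch UH is the DRH scaled by (1 in)/d, so U_p = 93.0 × 1/2.503 = 37.2 cfs.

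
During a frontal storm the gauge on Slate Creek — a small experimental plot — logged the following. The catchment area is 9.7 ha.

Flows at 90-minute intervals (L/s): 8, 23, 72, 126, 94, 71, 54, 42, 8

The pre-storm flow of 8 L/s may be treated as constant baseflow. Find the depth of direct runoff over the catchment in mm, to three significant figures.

d ≈ 23.7 mm

Direct runoff: 0.0, 15.0, 64.0, 118.0, 86.0, 63.0, 46.0, 34.0, 0.0 L/s; ΣQ_DR = 426.0 L/s.
V = ΣQ_DR · Δt = 426.0 × 5400 s = 2.300 × 10^6 L.
Over A = 9.7 ha, depth = V / A = 23.7 mm.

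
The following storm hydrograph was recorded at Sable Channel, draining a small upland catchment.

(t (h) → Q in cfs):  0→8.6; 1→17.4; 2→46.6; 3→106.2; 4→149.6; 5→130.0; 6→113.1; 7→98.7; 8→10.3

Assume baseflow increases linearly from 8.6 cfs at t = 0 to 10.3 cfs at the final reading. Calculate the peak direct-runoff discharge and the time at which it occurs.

Subtracting baseflow gives direct-runoff ordinates: 0.00, 8.59, 37.58, 96.96, 140.15, 120.34, 103.22, 88.61, 0.00 cfs.
The maximum is 140.15 cfs, occurring at the reading for t = 4 h.

Q_p = 140.15 cfs at t = 4 h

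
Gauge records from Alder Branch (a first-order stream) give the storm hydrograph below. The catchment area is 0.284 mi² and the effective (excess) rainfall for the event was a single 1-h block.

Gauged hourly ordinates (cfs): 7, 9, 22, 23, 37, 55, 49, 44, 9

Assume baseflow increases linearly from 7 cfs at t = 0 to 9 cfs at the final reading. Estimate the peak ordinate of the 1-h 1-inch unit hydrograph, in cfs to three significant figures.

U_p ≈ 46.8 cfs

Direct runoff: 0.00, 1.75, 14.50, 15.25, 29.00, 46.75, 40.50, 35.25, 0.00 cfs; ΣQ_DR = 183.0 cfs, peak = 46.75 cfs.
Runoff depth d = ΣQ_DR·Δt / A = 183.0 × 3600 / (0.284 mi²) = 0.9985 in.
The 1-inch UH is the DRH scaled by (1 in)/d, so U_p = 46.75 × 1/0.9985 = 46.8 cfs.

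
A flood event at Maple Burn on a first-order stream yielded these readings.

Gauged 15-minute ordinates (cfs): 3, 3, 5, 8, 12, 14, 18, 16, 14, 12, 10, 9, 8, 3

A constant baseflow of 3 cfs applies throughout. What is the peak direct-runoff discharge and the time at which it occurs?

Q_p = 15.0 cfs at t = 1.5 h

Subtracting baseflow gives direct-runoff ordinates: 0.0, 0.0, 2.0, 5.0, 9.0, 11.0, 15.0, 13.0, 11.0, 9.0, 7.0, 6.0, 5.0, 0.0 cfs.
The maximum is 15.0 cfs, occurring at the reading for t = 1.5 h.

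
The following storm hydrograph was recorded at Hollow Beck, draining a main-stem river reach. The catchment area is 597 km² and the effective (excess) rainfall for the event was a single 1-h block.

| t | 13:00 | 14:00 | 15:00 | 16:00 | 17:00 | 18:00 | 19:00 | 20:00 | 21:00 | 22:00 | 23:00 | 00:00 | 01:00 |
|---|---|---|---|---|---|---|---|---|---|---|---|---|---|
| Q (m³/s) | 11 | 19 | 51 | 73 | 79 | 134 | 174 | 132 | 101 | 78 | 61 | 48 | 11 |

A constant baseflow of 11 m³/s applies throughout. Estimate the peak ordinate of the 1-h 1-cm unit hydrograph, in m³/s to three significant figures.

Direct runoff: 0.0, 8.0, 40.0, 62.0, 68.0, 123.0, 163.0, 121.0, 90.0, 67.0, 50.0, 37.0, 0.0 m³/s; ΣQ_DR = 829.0 m³/s, peak = 163.0 m³/s.
Runoff depth d = ΣQ_DR·Δt / A = 829.0 × 3600 / (597 km²) = 4.999 mm.
The 1-cm UH is the DRH scaled by (10 mm)/d, so U_p = 163.0 × 10/4.999 = 326 m³/s.

U_p ≈ 326 m³/s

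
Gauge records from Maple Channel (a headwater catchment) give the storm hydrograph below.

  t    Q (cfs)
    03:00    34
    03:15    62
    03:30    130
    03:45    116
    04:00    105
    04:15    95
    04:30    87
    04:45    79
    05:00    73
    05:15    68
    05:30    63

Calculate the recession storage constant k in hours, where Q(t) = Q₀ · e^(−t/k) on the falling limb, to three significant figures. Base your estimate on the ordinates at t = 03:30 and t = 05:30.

k ≈ 2.76 h

On the falling limb, Q drops from 130 to 63 cfs between t = 03:30 and t = 05:30 (Δt = 2 h).
k = −Δt / ln(Q₂/Q₁) = −2 / ln(63/130) = 2.76 h.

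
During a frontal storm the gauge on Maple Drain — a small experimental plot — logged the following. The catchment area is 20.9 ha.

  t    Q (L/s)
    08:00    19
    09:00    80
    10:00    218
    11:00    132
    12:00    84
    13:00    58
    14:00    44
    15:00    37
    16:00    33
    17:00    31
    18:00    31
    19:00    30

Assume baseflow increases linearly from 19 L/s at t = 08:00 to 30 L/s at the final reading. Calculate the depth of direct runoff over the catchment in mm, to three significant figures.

Direct runoff: 0.00, 60.00, 197.00, 110.00, 61.00, 34.00, 19.00, 11.00, 6.00, 3.00, 2.00, 0.00 L/s; ΣQ_DR = 503.0 L/s.
V = ΣQ_DR · Δt = 503.0 × 3600 s = 1.811 × 10^6 L.
Over A = 20.9 ha, depth = V / A = 8.66 mm.

d ≈ 8.66 mm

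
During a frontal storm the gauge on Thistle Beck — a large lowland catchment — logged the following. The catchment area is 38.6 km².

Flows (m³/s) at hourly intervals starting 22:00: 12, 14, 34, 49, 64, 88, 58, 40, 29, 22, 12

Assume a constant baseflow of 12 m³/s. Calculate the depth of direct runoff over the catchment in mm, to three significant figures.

d ≈ 27.0 mm

Direct runoff: 0.0, 2.0, 22.0, 37.0, 52.0, 76.0, 46.0, 28.0, 17.0, 10.0, 0.0 m³/s; ΣQ_DR = 290.0 m³/s.
V = ΣQ_DR · Δt = 290.0 × 3600 s = 1.044 × 10^6 m³.
Over A = 38.6 km², depth = V / A = 27.0 mm.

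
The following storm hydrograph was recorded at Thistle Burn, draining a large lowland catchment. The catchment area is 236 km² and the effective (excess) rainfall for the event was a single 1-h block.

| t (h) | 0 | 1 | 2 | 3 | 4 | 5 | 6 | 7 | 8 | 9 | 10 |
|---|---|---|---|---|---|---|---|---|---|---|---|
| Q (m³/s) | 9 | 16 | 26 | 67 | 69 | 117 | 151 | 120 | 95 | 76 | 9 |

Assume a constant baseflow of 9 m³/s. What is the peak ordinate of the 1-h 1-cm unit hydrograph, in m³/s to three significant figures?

Direct runoff: 0.0, 7.0, 17.0, 58.0, 60.0, 108.0, 142.0, 111.0, 86.0, 67.0, 0.0 m³/s; ΣQ_DR = 656.0 m³/s, peak = 142.0 m³/s.
Runoff depth d = ΣQ_DR·Δt / A = 656.0 × 3600 / (236 km²) = 10.01 mm.
The 1-cm UH is the DRH scaled by (10 mm)/d, so U_p = 142.0 × 10/10.01 = 142 m³/s.

U_p ≈ 142 m³/s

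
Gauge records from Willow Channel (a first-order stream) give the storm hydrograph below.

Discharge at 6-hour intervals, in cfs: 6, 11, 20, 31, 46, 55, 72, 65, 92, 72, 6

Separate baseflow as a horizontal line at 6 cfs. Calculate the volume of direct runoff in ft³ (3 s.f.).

V ≈ 8.86 × 10^6 ft³

Direct-runoff ordinates (Q − Q_b): 0.0, 5.0, 14.0, 25.0, 40.0, 49.0, 66.0, 59.0, 86.0, 66.0, 0.0 cfs.
ΣQ_DR = 410.0 cfs.
With Δt = 6 h = 21600 s, V = ΣQ_DR · Δt = 410.0 × 21600 = 8.86 × 10^6 ft³.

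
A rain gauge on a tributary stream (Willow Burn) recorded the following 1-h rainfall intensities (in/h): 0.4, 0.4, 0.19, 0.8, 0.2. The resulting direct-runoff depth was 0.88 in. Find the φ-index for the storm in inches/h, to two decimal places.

Only the 3 blocks with intensity above φ contribute runoff: 0.4, 0.4, 0.8 in/h.
Σ(I−φ)·Δt = d  ⇒  (0.4+0.4+0.8 − 3φ)·1 = 0.88
φ = (1.600 − 0.88/1) / 3 = 0.24 in/h.

φ ≈ 0.24 in/h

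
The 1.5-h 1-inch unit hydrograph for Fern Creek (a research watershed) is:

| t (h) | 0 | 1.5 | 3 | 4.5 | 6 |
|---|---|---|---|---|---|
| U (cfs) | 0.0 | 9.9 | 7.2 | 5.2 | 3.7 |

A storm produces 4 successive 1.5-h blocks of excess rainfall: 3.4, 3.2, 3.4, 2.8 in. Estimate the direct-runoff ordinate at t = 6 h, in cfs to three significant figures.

Q ≈ 81.4 cfs

By discrete convolution, Q_j = Σ (P_i / 1 in) · U_{j−i}.
At t = 6 h (j=4): Q = (3.4/1)·3.7 + (3.2/1)·5.2 + (3.4/1)·7.2 + (2.8/1)·9.9 = 81.4 cfs.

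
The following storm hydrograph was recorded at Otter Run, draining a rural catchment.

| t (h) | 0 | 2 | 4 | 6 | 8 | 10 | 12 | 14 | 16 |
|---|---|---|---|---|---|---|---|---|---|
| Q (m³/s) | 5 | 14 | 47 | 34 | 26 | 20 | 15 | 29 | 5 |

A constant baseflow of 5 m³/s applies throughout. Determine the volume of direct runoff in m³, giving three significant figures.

Direct-runoff ordinates (Q − Q_b): 0.0, 9.0, 42.0, 29.0, 21.0, 15.0, 10.0, 24.0, 0.0 m³/s.
ΣQ_DR = 150.0 m³/s.
With Δt = 2 h = 7200 s, V = ΣQ_DR · Δt = 150.0 × 7200 = 1.08 × 10^6 m³.

V ≈ 1.08 × 10^6 m³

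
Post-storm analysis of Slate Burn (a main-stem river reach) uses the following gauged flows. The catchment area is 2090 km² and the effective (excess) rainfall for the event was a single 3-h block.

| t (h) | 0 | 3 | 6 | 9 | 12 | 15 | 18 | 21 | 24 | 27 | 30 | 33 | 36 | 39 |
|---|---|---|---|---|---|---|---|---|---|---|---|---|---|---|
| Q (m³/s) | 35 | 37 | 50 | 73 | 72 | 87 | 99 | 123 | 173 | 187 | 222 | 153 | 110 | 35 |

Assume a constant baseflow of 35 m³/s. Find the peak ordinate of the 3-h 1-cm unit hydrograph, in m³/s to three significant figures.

Direct runoff: 0.0, 2.0, 15.0, 38.0, 37.0, 52.0, 64.0, 88.0, 138.0, 152.0, 187.0, 118.0, 75.0, 0.0 m³/s; ΣQ_DR = 966.0 m³/s, peak = 187.0 m³/s.
Runoff depth d = ΣQ_DR·Δt / A = 966.0 × 10800 / (2090 km²) = 4.992 mm.
The 1-cm UH is the DRH scaled by (10 mm)/d, so U_p = 187.0 × 10/4.992 = 375 m³/s.

U_p ≈ 375 m³/s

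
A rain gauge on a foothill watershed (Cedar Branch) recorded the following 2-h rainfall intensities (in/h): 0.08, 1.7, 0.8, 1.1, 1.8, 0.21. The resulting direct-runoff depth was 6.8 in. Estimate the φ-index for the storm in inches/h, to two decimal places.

φ ≈ 0.50 in/h

Only the 4 blocks with intensity above φ contribute runoff: 1.7, 0.8, 1.1, 1.8 in/h.
Σ(I−φ)·Δt = d  ⇒  (1.7+0.8+1.1+1.8 − 4φ)·2 = 6.8
φ = (5.400 − 6.8/2) / 4 = 0.50 in/h.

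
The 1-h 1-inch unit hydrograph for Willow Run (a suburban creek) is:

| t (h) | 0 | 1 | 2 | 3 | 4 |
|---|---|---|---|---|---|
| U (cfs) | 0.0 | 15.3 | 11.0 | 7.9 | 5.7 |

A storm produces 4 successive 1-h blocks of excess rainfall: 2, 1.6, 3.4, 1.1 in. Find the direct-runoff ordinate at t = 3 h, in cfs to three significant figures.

Q ≈ 85.4 cfs

By discrete convolution, Q_j = Σ (P_i / 1 in) · U_{j−i}.
At t = 3 h (j=3): Q = (2/1)·7.9 + (1.6/1)·11.0 + (3.4/1)·15.3 + (1.1/1)·0.0 = 85.4 cfs.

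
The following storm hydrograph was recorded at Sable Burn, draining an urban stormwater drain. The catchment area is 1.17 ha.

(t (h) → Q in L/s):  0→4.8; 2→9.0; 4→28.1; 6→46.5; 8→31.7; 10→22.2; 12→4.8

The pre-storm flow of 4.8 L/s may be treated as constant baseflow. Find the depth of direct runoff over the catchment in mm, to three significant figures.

Direct runoff: 0.0, 4.2, 23.3, 41.7, 26.9, 17.4, 0.0 L/s; ΣQ_DR = 113.5 L/s.
V = ΣQ_DR · Δt = 113.5 × 7200 s = 8.172 × 10^5 L.
Over A = 1.17 ha, depth = V / A = 69.8 mm.

d ≈ 69.8 mm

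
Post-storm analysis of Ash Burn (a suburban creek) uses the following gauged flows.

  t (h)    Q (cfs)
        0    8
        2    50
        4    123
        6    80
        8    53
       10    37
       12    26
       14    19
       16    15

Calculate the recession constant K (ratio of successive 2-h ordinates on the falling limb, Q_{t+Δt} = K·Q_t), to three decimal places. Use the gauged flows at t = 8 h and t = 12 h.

Using the recession-limb readings at t = 8 h and t = 12 h: Q falls from 53 to 26 cfs over 2 intervals.
K = (Q₂/Q₁)^(1/2) = (26/53)^(1/2) = 0.700.

K ≈ 0.700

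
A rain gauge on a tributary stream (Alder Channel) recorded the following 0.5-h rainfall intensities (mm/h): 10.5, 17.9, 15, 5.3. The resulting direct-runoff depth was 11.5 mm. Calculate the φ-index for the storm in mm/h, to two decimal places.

Only the 3 blocks with intensity above φ contribute runoff: 10.5, 17.9, 15 mm/h.
Σ(I−φ)·Δt = d  ⇒  (10.5+17.9+15 − 3φ)·0.5 = 11.5
φ = (43.40 − 11.5/0.5) / 3 = 6.80 mm/h.

φ ≈ 6.80 mm/h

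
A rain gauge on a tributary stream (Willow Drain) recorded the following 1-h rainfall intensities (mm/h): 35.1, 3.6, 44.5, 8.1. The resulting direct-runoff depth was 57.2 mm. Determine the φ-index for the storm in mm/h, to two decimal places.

φ ≈ 11.20 mm/h

Only the 2 blocks with intensity above φ contribute runoff: 35.1, 44.5 mm/h.
Σ(I−φ)·Δt = d  ⇒  (35.1+44.5 − 2φ)·1 = 57.2
φ = (79.60 − 57.2/1) / 2 = 11.20 mm/h.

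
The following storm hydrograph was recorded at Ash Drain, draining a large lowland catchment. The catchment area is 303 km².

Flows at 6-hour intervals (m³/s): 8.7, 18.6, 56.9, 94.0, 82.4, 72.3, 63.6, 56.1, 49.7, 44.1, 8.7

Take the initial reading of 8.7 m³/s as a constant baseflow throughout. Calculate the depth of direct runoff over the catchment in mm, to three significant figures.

Direct runoff: 0.0, 9.9, 48.2, 85.3, 73.7, 63.6, 54.9, 47.4, 41.0, 35.4, 0.0 m³/s; ΣQ_DR = 459.4 m³/s.
V = ΣQ_DR · Δt = 459.4 × 21600 s = 9.923 × 10^6 m³.
Over A = 303 km², depth = V / A = 32.7 mm.

d ≈ 32.7 mm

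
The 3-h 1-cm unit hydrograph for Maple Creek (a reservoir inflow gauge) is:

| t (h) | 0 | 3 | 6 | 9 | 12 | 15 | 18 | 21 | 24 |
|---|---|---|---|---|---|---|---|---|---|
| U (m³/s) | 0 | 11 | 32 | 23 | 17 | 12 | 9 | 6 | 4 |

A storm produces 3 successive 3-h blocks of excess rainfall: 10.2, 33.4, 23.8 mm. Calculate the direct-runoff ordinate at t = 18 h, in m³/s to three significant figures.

By discrete convolution, Q_j = Σ (P_i / 10 mm) · U_{j−i}.
At t = 18 h (j=6): Q = (10.2/10)·9 + (33.4/10)·12 + (23.8/10)·17 = 89.7 m³/s.

Q ≈ 89.7 m³/s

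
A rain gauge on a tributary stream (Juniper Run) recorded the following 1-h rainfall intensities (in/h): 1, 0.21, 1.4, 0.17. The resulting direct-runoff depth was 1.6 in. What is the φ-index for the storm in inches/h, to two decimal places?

Only the 2 blocks with intensity above φ contribute runoff: 1, 1.4 in/h.
Σ(I−φ)·Δt = d  ⇒  (1+1.4 − 2φ)·1 = 1.6
φ = (2.400 − 1.6/1) / 2 = 0.40 in/h.

φ ≈ 0.40 in/h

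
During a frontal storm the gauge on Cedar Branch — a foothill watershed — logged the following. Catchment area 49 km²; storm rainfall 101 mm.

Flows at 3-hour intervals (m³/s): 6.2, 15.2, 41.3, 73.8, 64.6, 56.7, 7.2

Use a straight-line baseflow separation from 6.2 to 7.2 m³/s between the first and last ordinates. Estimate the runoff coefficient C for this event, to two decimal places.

C ≈ 0.48

ΣQ_DR = 218.1 m³/s; V = ΣQ_DR·Δt = 2.355 × 10^6 m³.
Runoff depth d = V / A = 48.07 mm.
C = d / P = 48.07 / 101 = 0.48.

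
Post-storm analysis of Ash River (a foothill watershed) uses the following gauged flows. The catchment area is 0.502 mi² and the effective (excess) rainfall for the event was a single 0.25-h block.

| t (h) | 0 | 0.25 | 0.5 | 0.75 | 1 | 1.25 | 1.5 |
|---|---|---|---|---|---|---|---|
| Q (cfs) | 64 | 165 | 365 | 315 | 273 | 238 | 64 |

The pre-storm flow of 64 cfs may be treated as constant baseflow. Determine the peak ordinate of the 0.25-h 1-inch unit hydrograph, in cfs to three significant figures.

Direct runoff: 0.0, 101.0, 301.0, 251.0, 209.0, 174.0, 0.0 cfs; ΣQ_DR = 1036 cfs, peak = 301.0 cfs.
Runoff depth d = ΣQ_DR·Δt / A = 1036 × 900 / (0.502 mi²) = 0.7995 in.
The 1-inch UH is the DRH scaled by (1 in)/d, so U_p = 301.0 × 1/0.7995 = 376 cfs.

U_p ≈ 376 cfs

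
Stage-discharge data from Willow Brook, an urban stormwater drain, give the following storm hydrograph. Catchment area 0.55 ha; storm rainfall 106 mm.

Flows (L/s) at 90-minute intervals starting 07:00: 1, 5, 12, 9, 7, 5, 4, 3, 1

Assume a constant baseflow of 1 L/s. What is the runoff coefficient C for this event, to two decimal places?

ΣQ_DR = 38.00 L/s; V = ΣQ_DR·Δt = 2.052 × 10^5 L.
Runoff depth d = V / A = 37.31 mm.
C = d / P = 37.31 / 106 = 0.35.

C ≈ 0.35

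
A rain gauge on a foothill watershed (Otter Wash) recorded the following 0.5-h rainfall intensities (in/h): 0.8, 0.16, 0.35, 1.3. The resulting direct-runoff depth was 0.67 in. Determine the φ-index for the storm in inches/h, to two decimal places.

Only the 2 blocks with intensity above φ contribute runoff: 0.8, 1.3 in/h.
Σ(I−φ)·Δt = d  ⇒  (0.8+1.3 − 2φ)·0.5 = 0.67
φ = (2.100 − 0.67/0.5) / 2 = 0.38 in/h.

φ ≈ 0.38 in/h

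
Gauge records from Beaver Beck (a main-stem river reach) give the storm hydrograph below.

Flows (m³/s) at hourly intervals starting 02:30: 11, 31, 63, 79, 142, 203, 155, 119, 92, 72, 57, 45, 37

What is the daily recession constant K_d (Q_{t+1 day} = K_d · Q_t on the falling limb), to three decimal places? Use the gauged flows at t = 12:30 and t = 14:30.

K_d ≈ 0.006

Between t = 12:30 and t = 14:30 the flow falls from 57 to 37 m³/s over 2×1 h = 2 h.
Per-interval ratio K = (37/57)^(1/2) = 0.8057; K_d = K^(24/1) = 0.006.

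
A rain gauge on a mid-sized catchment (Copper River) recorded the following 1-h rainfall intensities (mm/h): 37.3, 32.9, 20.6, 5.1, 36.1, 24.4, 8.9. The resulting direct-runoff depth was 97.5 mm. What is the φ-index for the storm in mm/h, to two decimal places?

φ ≈ 10.76 mm/h

Only the 5 blocks with intensity above φ contribute runoff: 37.3, 32.9, 20.6, 36.1, 24.4 mm/h.
Σ(I−φ)·Δt = d  ⇒  (37.3+32.9+20.6+36.1+24.4 − 5φ)·1 = 97.5
φ = (151.3 − 97.5/1) / 5 = 10.76 mm/h.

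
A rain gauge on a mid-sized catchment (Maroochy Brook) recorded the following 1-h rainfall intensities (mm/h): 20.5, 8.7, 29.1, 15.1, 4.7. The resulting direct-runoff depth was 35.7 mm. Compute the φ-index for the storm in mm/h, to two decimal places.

φ ≈ 9.67 mm/h

Only the 3 blocks with intensity above φ contribute runoff: 20.5, 29.1, 15.1 mm/h.
Σ(I−φ)·Δt = d  ⇒  (20.5+29.1+15.1 − 3φ)·1 = 35.7
φ = (64.70 − 35.7/1) / 3 = 9.67 mm/h.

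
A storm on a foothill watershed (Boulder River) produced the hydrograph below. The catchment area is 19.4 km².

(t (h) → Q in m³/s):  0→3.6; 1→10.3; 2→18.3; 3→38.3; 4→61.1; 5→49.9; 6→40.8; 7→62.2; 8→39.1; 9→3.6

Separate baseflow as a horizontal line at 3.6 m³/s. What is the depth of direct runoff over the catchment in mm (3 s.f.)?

d ≈ 54.0 mm

Direct runoff: 0.0, 6.7, 14.7, 34.7, 57.5, 46.3, 37.2, 58.6, 35.5, 0.0 m³/s; ΣQ_DR = 291.2 m³/s.
V = ΣQ_DR · Δt = 291.2 × 3600 s = 1.048 × 10^6 m³.
Over A = 19.4 km², depth = V / A = 54.0 mm.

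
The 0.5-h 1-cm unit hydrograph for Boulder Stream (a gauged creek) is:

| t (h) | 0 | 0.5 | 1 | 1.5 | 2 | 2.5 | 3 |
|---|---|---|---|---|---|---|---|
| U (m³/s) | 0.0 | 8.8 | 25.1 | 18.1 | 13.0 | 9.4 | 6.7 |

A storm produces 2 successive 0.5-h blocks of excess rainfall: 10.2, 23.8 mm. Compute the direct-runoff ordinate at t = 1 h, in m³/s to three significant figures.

By discrete convolution, Q_j = Σ (P_i / 10 mm) · U_{j−i}.
At t = 1 h (j=2): Q = (10.2/10)·25.1 + (23.8/10)·8.8 = 46.5 m³/s.

Q ≈ 46.5 m³/s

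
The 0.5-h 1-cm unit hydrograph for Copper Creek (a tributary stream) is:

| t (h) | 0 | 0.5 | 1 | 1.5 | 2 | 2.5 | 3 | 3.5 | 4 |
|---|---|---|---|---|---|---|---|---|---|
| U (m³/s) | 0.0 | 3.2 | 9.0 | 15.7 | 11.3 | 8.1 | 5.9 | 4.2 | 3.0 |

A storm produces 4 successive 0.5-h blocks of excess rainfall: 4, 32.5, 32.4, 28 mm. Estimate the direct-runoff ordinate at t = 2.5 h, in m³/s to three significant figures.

Q ≈ 116 m³/s

By discrete convolution, Q_j = Σ (P_i / 10 mm) · U_{j−i}.
At t = 2.5 h (j=5): Q = (4/10)·8.1 + (32.5/10)·11.3 + (32.4/10)·15.7 + (28/10)·9.0 = 116 m³/s.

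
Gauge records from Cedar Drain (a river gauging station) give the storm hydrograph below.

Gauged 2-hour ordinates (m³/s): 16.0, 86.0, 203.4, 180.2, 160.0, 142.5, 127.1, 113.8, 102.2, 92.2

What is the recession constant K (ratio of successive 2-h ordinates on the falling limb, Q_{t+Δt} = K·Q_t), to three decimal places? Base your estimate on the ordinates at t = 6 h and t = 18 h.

K ≈ 0.894

Using the recession-limb readings at t = 6 h and t = 18 h: Q falls from 180.2 to 92.2 m³/s over 6 intervals.
K = (Q₂/Q₁)^(1/6) = (92.2/180.2)^(1/6) = 0.894.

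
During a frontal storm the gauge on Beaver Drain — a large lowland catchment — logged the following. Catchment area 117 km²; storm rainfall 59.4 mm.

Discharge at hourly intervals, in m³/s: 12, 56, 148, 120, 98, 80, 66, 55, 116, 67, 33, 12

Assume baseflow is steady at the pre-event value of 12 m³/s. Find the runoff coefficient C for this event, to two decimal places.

C ≈ 0.37

ΣQ_DR = 719.0 m³/s; V = ΣQ_DR·Δt = 2.588 × 10^6 m³.
Runoff depth d = V / A = 22.12 mm.
C = d / P = 22.12 / 59.4 = 0.37.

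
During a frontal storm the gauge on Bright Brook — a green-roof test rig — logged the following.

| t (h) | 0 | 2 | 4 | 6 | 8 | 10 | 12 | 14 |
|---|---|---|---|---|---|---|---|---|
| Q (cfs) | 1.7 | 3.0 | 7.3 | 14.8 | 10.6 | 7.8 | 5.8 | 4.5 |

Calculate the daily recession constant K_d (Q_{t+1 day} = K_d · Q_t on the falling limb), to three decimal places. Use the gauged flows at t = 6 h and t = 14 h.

Between t = 6 h and t = 14 h the flow falls from 14.8 to 4.5 cfs over 4×2 h = 8 h.
Per-interval ratio K = (4.5/14.8)^(1/4) = 0.7426; K_d = K^(24/2) = 0.028.

K_d ≈ 0.028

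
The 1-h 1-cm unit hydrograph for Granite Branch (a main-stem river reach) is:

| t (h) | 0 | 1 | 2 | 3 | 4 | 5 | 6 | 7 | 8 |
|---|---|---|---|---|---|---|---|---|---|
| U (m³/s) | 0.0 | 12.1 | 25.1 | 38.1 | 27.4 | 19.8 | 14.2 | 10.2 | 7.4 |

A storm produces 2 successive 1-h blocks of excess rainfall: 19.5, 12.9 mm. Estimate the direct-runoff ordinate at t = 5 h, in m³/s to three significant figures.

Q ≈ 74.0 m³/s

By discrete convolution, Q_j = Σ (P_i / 10 mm) · U_{j−i}.
At t = 5 h (j=5): Q = (19.5/10)·19.8 + (12.9/10)·27.4 = 74.0 m³/s.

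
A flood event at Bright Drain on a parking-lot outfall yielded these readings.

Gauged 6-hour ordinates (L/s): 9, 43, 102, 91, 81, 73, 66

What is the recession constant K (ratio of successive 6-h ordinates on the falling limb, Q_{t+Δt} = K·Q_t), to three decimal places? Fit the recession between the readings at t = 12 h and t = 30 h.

K ≈ 0.894

Using the recession-limb readings at t = 12 h and t = 30 h: Q falls from 102 to 73 L/s over 3 intervals.
K = (Q₂/Q₁)^(1/3) = (73/102)^(1/3) = 0.894.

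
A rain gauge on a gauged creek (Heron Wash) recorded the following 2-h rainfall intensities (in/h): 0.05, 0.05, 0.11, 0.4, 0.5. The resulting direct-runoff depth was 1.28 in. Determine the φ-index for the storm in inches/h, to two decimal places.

Only the 2 blocks with intensity above φ contribute runoff: 0.4, 0.5 in/h.
Σ(I−φ)·Δt = d  ⇒  (0.4+0.5 − 2φ)·2 = 1.28
φ = (0.9000 − 1.28/2) / 2 = 0.13 in/h.

φ ≈ 0.13 in/h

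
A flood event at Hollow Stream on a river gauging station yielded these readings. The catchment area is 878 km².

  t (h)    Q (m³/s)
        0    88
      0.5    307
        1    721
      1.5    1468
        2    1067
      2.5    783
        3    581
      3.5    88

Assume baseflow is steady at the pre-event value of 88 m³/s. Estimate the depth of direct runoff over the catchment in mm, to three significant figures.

d ≈ 9.02 mm

Direct runoff: 0.0, 219.0, 633.0, 1380.0, 979.0, 695.0, 493.0, 0.0 m³/s; ΣQ_DR = 4399 m³/s.
V = ΣQ_DR · Δt = 4399 × 1800 s = 7.918 × 10^6 m³.
Over A = 878 km², depth = V / A = 9.02 mm.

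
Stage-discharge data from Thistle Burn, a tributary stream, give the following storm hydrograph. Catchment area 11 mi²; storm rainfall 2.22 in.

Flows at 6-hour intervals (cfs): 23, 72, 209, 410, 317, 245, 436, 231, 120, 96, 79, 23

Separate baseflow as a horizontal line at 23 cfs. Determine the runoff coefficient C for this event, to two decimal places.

C ≈ 0.76

ΣQ_DR = 1985 cfs; V = ΣQ_DR·Δt = 4.288 × 10^7 ft³.
Runoff depth d = V / A = 1.678 in.
C = d / P = 1.678 / 2.22 = 0.76.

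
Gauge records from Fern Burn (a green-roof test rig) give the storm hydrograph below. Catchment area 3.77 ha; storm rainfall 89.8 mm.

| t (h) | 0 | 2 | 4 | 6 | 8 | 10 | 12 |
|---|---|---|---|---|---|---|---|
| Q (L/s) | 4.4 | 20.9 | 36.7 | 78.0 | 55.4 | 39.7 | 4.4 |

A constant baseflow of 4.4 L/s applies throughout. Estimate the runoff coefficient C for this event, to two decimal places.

ΣQ_DR = 208.7 L/s; V = ΣQ_DR·Δt = 1.503 × 10^6 L.
Runoff depth d = V / A = 39.86 mm.
C = d / P = 39.86 / 89.8 = 0.44.

C ≈ 0.44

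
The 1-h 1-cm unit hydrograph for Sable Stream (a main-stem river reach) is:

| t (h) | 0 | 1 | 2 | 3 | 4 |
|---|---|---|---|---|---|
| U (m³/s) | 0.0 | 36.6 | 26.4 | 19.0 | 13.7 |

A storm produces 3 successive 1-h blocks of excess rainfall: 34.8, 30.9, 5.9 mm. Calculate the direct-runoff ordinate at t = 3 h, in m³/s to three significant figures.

Q ≈ 169 m³/s

By discrete convolution, Q_j = Σ (P_i / 10 mm) · U_{j−i}.
At t = 3 h (j=3): Q = (34.8/10)·19.0 + (30.9/10)·26.4 + (5.9/10)·36.6 = 169 m³/s.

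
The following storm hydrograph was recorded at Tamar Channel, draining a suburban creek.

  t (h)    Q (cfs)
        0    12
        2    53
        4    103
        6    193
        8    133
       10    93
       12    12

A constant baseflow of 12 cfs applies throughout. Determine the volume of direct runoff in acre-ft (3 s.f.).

Direct-runoff ordinates (Q − Q_b): 0.0, 41.0, 91.0, 181.0, 121.0, 81.0, 0.0 cfs.
ΣQ_DR = 515.0 cfs.
With Δt = 2 h = 7200 s, V = ΣQ_DR · Δt = 515.0 × 7200 = 3.71 × 10^6 ft³ = 85.1 acre-ft.

V ≈ 85.1 acre-ft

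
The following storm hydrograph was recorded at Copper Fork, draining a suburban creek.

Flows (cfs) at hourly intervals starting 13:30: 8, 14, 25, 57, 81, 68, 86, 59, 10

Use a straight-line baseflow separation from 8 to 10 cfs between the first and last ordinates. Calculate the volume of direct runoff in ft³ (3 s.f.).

V ≈ 1.18 × 10^6 ft³

Direct-runoff ordinates (Q − Q_b): 0.00, 5.75, 16.50, 48.25, 72.00, 58.75, 76.50, 49.25, 0.00 cfs.
ΣQ_DR = 327.0 cfs.
With Δt = 1 h = 3600 s, V = ΣQ_DR · Δt = 327.0 × 3600 = 1.18 × 10^6 ft³.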